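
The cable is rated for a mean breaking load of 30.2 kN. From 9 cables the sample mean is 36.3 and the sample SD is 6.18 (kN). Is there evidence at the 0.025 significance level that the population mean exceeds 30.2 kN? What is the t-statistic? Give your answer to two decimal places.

H0: μ = 30.2; H1: μ > 30.2 (one-sample t-test, right-tailed).
t = (x̄ − μ₀)/(s/√n) = (36.3 − 30.2)/(6.18/√9) = 2.96
df = n − 1 = 8
p-value = P(T ≥ 2.96) ≈ 0.0091
Since p ≈ 0.0091 < α = 0.025, reject H0; the evidence is statistically significant.

2.96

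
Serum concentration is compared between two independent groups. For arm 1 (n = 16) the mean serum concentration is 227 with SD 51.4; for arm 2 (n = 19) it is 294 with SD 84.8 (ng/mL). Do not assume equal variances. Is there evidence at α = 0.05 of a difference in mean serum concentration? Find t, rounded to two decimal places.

-2.87

Let group 1 = arm 1, group 2 = arm 2. H0: μ_1 = μ_2; H1: μ_1 ≠ μ_2 (Welch's two-sample t-test, two-sided).
t = (x̄_1 − x̄_2)/√(s_1²/n_1 + s_2²/n_2) = (227 − 294)/√(51.4²/16 + 84.8²/19) = -2.87
Welch–Satterthwaite df ≈ 30.23
Two-sided p-value ≈ 0.007
Since p ≈ 0.007 < α = 0.05, reject H0; the data support H1.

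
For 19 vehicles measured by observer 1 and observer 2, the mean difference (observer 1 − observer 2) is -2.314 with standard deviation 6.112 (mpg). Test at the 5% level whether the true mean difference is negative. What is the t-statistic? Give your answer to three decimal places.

H0: μ_d = 0; H1: μ_d < 0 (paired t-test on the differences, left-tailed).
t = d̄/(s_d/√n) = -2.314/(6.112/√19) = -1.650
df = n − 1 = 18
p-value = P(T ≤ -1.650) ≈ 0.058
Since p ≈ 0.058 > α = 0.05, fail to reject H0; the evidence is not statistically significant.

-1.650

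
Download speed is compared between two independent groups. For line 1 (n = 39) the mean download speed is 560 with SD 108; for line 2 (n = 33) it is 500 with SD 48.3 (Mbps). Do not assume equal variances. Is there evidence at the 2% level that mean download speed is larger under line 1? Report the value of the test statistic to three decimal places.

3.120

Let group 1 = line 1, group 2 = line 2. H0: μ_1 = μ_2; H1: μ_1 > μ_2 (Welch's two-sample t-test, right-tailed).
t = (x̄_1 − x̄_2)/√(s_1²/n_1 + s_2²/n_2) = (560 − 500)/√(108²/39 + 48.3²/33) = 3.120
Welch–Satterthwaite df ≈ 54.47
p-value = P(T ≥ 3.120) ≈ 0.0014
Since p ≈ 0.0014 < α = 0.02, reject H0; the evidence is statistically significant.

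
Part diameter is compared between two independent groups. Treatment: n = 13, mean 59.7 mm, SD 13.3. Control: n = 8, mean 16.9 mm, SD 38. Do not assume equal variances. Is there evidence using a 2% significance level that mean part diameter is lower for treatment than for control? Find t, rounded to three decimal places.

3.072

Let group 1 = treatment, group 2 = control. H0: μ_1 = μ_2; H1: μ_1 < μ_2 (Welch's two-sample t-test, left-tailed).
t = (x̄_1 − x̄_2)/√(s_1²/n_1 + s_2²/n_2) = (59.7 − 16.9)/√(13.3²/13 + 38²/8) = 3.072
Welch–Satterthwaite df ≈ 8.07
p-value = P(T ≤ 3.072) ≈ 0.992
Since p ≈ 0.992 > α = 0.02, fail to reject H0; the data do not provide sufficient evidence against H0.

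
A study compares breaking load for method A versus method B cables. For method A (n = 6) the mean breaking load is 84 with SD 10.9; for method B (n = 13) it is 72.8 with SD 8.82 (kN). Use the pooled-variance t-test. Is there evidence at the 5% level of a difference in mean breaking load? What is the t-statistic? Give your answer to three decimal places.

2.394

Let group 1 = method A, group 2 = method B. H0: μ_1 = μ_2; H1: μ_1 ≠ μ_2 (two-sample pooled-variance t-test, two-sided).
s_p² = [(6−1)·10.9² + (13−1)·8.82²]/(6+13−2) = 89.8564
t = (84 − 72.8)/√[89.8564·(1/6 + 1/13)] = 2.394
df = n₁ + n₂ − 2 = 17
Two-sided p-value ≈ 0.028
Since p ≈ 0.028 < α = 0.05, reject H0; the evidence is statistically significant.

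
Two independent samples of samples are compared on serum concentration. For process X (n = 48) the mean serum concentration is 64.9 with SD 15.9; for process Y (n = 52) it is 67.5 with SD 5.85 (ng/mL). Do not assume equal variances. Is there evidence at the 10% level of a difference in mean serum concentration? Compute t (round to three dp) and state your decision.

t = -1.068; fail to reject H0

Let group 1 = process X, group 2 = process Y. H0: μ_1 = μ_2; H1: μ_1 ≠ μ_2 (Welch's two-sample t-test, two-sided).
t = (x̄_1 − x̄_2)/√(s_1²/n_1 + s_2²/n_2) = (64.9 − 67.5)/√(15.9²/48 + 5.85²/52) = -1.068
Welch–Satterthwaite df ≈ 58.64
Two-sided p-value ≈ 0.2898
Since p ≈ 0.2898 > α = 0.1, fail to reject H0; the data do not provide sufficient evidence against H0.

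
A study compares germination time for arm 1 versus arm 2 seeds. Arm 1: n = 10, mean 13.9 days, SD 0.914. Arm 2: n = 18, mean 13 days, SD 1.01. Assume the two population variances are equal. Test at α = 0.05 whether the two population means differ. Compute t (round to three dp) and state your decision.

t = 2.334; reject H0

Let group 1 = arm 1, group 2 = arm 2. H0: μ_1 = μ_2; H1: μ_1 ≠ μ_2 (two-sample pooled-variance t-test, two-sided).
s_p² = [(10−1)·0.914² + (18−1)·1.01²]/(10+18−2) = 0.956164
t = (13.9 − 13)/√[0.956164·(1/10 + 1/18)] = 2.334
df = n₁ + n₂ − 2 = 26
Two-sided p-value ≈ 0.028
Since p ≈ 0.028 < α = 0.05, reject H0; the evidence is statistically significant.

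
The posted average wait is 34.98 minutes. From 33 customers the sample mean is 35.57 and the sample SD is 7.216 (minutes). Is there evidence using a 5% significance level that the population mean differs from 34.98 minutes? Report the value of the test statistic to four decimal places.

H0: μ = 34.98; H1: μ ≠ 34.98 (one-sample t-test, two-sided).
t = (x̄ − μ₀)/(s/√n) = (35.57 − 34.98)/(7.216/√33) = 0.4697
df = n − 1 = 32
Two-sided p-value ≈ 0.6418
Since p ≈ 0.6418 > α = 0.05, fail to reject H0; the data do not provide sufficient evidence against H0.

0.4697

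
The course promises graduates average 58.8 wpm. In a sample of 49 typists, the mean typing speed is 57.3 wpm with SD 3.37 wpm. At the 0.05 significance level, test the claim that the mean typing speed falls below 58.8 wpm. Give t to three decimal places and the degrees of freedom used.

t = -3.116, df = 48

H0: μ = 58.8; H1: μ < 58.8 (one-sample t-test, left-tailed).
t = (x̄ − μ₀)/(s/√n) = (57.3 − 58.8)/(3.37/√49) = -3.116
df = n − 1 = 48
p-value = P(T ≤ -3.116) ≈ 0.002
Since p ≈ 0.002 < α = 0.05, reject H0; the data support H1.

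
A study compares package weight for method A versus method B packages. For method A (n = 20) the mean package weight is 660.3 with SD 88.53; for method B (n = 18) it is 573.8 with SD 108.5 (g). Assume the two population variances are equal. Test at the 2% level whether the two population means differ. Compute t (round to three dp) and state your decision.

t = 2.704; reject H0

Let group 1 = method A, group 2 = method B. H0: μ_1 = μ_2; H1: μ_1 ≠ μ_2 (two-sample pooled-variance t-test, two-sided).
s_p² = [(20−1)·88.53² + (18−1)·108.5²]/(20+18−2) = 9695.61
t = (660.3 − 573.8)/√[9695.61·(1/20 + 1/18)] = 2.704
df = n₁ + n₂ − 2 = 36
Two-sided p-value ≈ 0.010
Since p ≈ 0.010 < α = 0.02, reject H0; the data support H1.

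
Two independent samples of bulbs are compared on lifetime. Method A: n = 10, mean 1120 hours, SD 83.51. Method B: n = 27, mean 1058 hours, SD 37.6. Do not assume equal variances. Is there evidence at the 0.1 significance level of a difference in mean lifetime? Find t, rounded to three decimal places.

Let group 1 = method A, group 2 = method B. H0: μ_1 = μ_2; H1: μ_1 ≠ μ_2 (Welch's two-sample t-test, two-sided).
t = (x̄_1 − x̄_2)/√(s_1²/n_1 + s_2²/n_2) = (1120 − 1058)/√(83.51²/10 + 37.6²/27) = 2.264
Welch–Satterthwaite df ≈ 10.38
Two-sided p-value ≈ 0.0461
Since p ≈ 0.0461 < α = 0.1, reject H0; the data support H1.

2.264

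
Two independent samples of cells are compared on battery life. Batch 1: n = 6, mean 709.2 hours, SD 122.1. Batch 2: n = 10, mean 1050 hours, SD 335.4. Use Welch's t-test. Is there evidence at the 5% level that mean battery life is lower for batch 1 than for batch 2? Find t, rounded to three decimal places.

-2.908

Let group 1 = batch 1, group 2 = batch 2. H0: μ_1 = μ_2; H1: μ_1 < μ_2 (Welch's two-sample t-test, left-tailed).
t = (x̄_1 − x̄_2)/√(s_1²/n_1 + s_2²/n_2) = (709.2 − 1050)/√(122.1²/6 + 335.4²/10) = -2.908
Welch–Satterthwaite df ≈ 12.33
p-value = P(T ≤ -2.908) ≈ 0.0064
Since p ≈ 0.0064 < α = 0.05, reject H0; the evidence is statistically significant.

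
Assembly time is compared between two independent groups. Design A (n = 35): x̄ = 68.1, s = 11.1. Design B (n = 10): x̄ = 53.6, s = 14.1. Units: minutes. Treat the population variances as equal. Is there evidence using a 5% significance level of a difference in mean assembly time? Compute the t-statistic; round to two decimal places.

3.43

Let group 1 = design A, group 2 = design B. H0: μ_1 = μ_2; H1: μ_1 ≠ μ_2 (two-sample pooled-variance t-test, two-sided).
s_p² = [(35−1)·11.1² + (10−1)·14.1²]/(35+10−2) = 139.033
t = (68.1 − 53.6)/√[139.033·(1/35 + 1/10)] = 3.43
df = n₁ + n₂ − 2 = 43
Two-sided p-value ≈ 0.0013
Since p ≈ 0.0013 < α = 0.05, reject H0; the evidence is statistically significant.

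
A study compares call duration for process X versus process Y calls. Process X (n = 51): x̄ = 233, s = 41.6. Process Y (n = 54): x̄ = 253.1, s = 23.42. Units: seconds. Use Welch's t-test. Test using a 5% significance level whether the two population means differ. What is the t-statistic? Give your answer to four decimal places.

Let group 1 = process X, group 2 = process Y. H0: μ_1 = μ_2; H1: μ_1 ≠ μ_2 (Welch's two-sample t-test, two-sided).
t = (x̄_1 − x̄_2)/√(s_1²/n_1 + s_2²/n_2) = (233 − 253.1)/√(41.6²/51 + 23.42²/54) = -3.0271
Welch–Satterthwaite df ≈ 77.83
Two-sided p-value ≈ 0.0033
Since p ≈ 0.0033 < α = 0.05, reject H0; the data support H1.

-3.0271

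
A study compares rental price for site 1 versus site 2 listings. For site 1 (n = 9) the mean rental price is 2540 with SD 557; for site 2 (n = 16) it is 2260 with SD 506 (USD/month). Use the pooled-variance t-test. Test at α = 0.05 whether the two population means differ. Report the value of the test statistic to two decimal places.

Let group 1 = site 1, group 2 = site 2. H0: μ_1 = μ_2; H1: μ_1 ≠ μ_2 (two-sample pooled-variance t-test, two-sided).
s_p² = [(9−1)·557² + (16−1)·506²]/(9+16−2) = 274893
t = (2540 − 2260)/√[274893·(1/9 + 1/16)] = 1.28
df = n₁ + n₂ − 2 = 23
Two-sided p-value ≈ 0.2127
Since p ≈ 0.2127 > α = 0.05, fail to reject H0; the evidence is not statistically significant.

1.28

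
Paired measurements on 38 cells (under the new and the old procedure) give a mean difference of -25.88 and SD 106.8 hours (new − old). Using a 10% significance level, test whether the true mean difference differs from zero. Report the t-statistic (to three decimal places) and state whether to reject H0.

t = -1.494; fail to reject H0

H0: μ_d = 0; H1: μ_d ≠ 0 (paired t-test on the differences, two-sided).
t = d̄/(s_d/√n) = -25.88/(106.8/√38) = -1.494
df = n − 1 = 37
Two-sided p-value ≈ 0.1437
Since p ≈ 0.1437 > α = 0.1, fail to reject H0; the evidence is not statistically significant.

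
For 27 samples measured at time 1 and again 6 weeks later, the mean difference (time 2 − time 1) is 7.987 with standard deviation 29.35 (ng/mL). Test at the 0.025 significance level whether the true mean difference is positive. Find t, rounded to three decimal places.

H0: μ_d = 0; H1: μ_d > 0 (paired t-test on the differences, right-tailed).
t = d̄/(s_d/√n) = 7.987/(29.35/√27) = 1.414
df = n − 1 = 26
p-value = P(T ≥ 1.414) ≈ 0.0846
Since p ≈ 0.0846 > α = 0.025, fail to reject H0; the data do not provide sufficient evidence against H0.

1.414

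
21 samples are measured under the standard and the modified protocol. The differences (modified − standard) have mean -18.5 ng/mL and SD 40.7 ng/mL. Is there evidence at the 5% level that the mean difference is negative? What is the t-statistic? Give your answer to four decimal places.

-2.0830

H0: μ_d = 0; H1: μ_d < 0 (paired t-test on the differences, left-tailed).
t = d̄/(s_d/√n) = -18.5/(40.7/√21) = -2.0830
df = n − 1 = 20
p-value = P(T ≤ -2.0830) ≈ 0.025
Since p ≈ 0.025 < α = 0.05, reject H0; the data support H1.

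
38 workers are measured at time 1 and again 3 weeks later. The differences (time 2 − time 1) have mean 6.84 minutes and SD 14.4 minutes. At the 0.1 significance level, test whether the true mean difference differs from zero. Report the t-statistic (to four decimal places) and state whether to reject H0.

H0: μ_d = 0; H1: μ_d ≠ 0 (paired t-test on the differences, two-sided).
t = d̄/(s_d/√n) = 6.84/(14.4/√38) = 2.9281
df = n − 1 = 37
Two-sided p-value ≈ 0.006
Since p ≈ 0.006 < α = 0.1, reject H0; the evidence is statistically significant.

t = 2.9281; reject H0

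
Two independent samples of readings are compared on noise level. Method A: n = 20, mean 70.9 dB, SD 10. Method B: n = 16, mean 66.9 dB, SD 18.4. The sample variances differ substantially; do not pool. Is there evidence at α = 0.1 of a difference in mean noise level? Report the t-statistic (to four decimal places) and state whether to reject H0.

Let group 1 = method A, group 2 = method B. H0: μ_1 = μ_2; H1: μ_1 ≠ μ_2 (Welch's two-sample t-test, two-sided).
t = (x̄_1 − x̄_2)/√(s_1²/n_1 + s_2²/n_2) = (70.9 − 66.9)/√(10²/20 + 18.4²/16) = 0.7821
Welch–Satterthwaite df ≈ 21.96
Two-sided p-value ≈ 0.443
Since p ≈ 0.443 > α = 0.1, fail to reject H0; the evidence is not statistically significant.

t = 0.7821; fail to reject H0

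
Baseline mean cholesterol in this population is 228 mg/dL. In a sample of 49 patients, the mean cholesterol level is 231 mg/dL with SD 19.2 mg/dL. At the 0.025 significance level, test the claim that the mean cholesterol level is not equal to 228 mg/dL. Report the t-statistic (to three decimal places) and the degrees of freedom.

H0: μ = 228; H1: μ ≠ 228 (one-sample t-test, two-sided).
t = (x̄ − μ₀)/(s/√n) = (231 − 228)/(19.2/√49) = 1.094
df = n − 1 = 48
Two-sided p-value ≈ 0.280
Since p ≈ 0.280 > α = 0.025, fail to reject H0; the evidence is not statistically significant.

t = 1.094, df = 48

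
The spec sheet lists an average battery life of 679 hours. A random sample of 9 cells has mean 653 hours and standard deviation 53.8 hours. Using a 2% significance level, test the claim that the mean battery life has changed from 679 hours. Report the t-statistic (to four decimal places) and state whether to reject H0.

t = -1.4498; fail to reject H0

H0: μ = 679; H1: μ ≠ 679 (one-sample t-test, two-sided).
t = (x̄ − μ₀)/(s/√n) = (653 − 679)/(53.8/√9) = -1.4498
df = n − 1 = 8
Two-sided p-value ≈ 0.185
Since p ≈ 0.185 > α = 0.02, fail to reject H0; the data do not provide sufficient evidence against H0.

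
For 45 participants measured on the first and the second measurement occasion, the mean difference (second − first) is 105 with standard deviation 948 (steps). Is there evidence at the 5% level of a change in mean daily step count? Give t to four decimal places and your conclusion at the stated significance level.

t = 0.7430; fail to reject H0

H0: μ_d = 0; H1: μ_d ≠ 0 (paired t-test on the differences, two-sided).
t = d̄/(s_d/√n) = 105/(948/√45) = 0.7430
df = n − 1 = 44
Two-sided p-value ≈ 0.4614
Since p ≈ 0.4614 > α = 0.05, fail to reject H0; the data do not provide sufficient evidence against H0.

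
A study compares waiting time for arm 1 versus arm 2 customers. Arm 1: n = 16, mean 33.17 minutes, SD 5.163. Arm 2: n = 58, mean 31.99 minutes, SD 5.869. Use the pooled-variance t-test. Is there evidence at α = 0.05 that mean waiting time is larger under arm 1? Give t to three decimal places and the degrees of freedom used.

Let group 1 = arm 1, group 2 = arm 2. H0: μ_1 = μ_2; H1: μ_1 > μ_2 (two-sample pooled-variance t-test, right-tailed).
s_p² = [(16−1)·5.163² + (58−1)·5.869²]/(16+58−2) = 32.8225
t = (33.17 − 31.99)/√[32.8225·(1/16 + 1/58)] = 0.729
df = n₁ + n₂ − 2 = 72
p-value = P(T ≥ 0.729) ≈ 0.2341
Since p ≈ 0.2341 > α = 0.05, fail to reject H0; the data do not provide sufficient evidence against H0.

t = 0.729, df = 72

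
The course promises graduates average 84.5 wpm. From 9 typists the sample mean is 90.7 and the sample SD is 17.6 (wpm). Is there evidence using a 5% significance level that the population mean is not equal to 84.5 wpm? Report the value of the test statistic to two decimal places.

H0: μ = 84.5; H1: μ ≠ 84.5 (one-sample t-test, two-sided).
t = (x̄ − μ₀)/(s/√n) = (90.7 − 84.5)/(17.6/√9) = 1.06
df = n − 1 = 8
Two-sided p-value ≈ 0.3215
Since p ≈ 0.3215 > α = 0.05, fail to reject H0; the data do not provide sufficient evidence against H0.

1.06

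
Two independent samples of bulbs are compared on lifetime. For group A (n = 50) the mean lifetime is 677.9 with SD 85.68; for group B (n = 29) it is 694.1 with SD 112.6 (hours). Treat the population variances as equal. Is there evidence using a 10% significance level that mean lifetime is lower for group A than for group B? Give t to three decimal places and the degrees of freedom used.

Let group 1 = group A, group 2 = group B. H0: μ_1 = μ_2; H1: μ_1 < μ_2 (two-sample pooled-variance t-test, left-tailed).
s_p² = [(50−1)·85.68² + (29−1)·112.6²]/(50+29−2) = 9282.04
t = (677.9 − 694.1)/√[9282.04·(1/50 + 1/29)] = -0.720
df = n₁ + n₂ − 2 = 77
p-value = P(T ≤ -0.720) ≈ 0.237
Since p ≈ 0.237 > α = 0.1, fail to reject H0; the data do not provide sufficient evidence against H0.

t = -0.720, df = 77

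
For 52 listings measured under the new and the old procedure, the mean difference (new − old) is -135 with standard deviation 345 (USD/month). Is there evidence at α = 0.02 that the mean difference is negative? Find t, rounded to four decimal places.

H0: μ_d = 0; H1: μ_d < 0 (paired t-test on the differences, left-tailed).
t = d̄/(s_d/√n) = -135/(345/√52) = -2.8217
df = n − 1 = 51
p-value = P(T ≤ -2.8217) ≈ 0.003
Since p ≈ 0.003 < α = 0.02, reject H0; the data support H1.

-2.8217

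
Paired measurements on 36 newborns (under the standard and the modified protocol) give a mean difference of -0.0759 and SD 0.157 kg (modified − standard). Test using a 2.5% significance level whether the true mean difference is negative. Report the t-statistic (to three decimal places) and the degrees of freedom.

t = -2.901, df = 35

H0: μ_d = 0; H1: μ_d < 0 (paired t-test on the differences, left-tailed).
t = d̄/(s_d/√n) = -0.0759/(0.157/√36) = -2.901
df = n − 1 = 35
p-value = P(T ≤ -2.901) ≈ 0.0032
Since p ≈ 0.0032 < α = 0.025, reject H0; the evidence is statistically significant.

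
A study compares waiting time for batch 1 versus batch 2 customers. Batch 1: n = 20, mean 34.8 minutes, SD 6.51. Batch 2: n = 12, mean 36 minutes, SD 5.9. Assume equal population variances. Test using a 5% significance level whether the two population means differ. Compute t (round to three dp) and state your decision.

t = -0.522; fail to reject H0

Let group 1 = batch 1, group 2 = batch 2. H0: μ_1 = μ_2; H1: μ_1 ≠ μ_2 (two-sample pooled-variance t-test, two-sided).
s_p² = [(20−1)·6.51² + (12−1)·5.9²]/(20+12−2) = 39.6044
t = (34.8 − 36)/√[39.6044·(1/20 + 1/12)] = -0.522
df = n₁ + n₂ − 2 = 30
Two-sided p-value ≈ 0.6054
Since p ≈ 0.6054 > α = 0.05, fail to reject H0; the evidence is not statistically significant.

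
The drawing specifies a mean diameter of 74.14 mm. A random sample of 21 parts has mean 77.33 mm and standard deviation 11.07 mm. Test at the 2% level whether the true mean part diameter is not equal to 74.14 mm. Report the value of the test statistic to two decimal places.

1.32

H0: μ = 74.14; H1: μ ≠ 74.14 (one-sample t-test, two-sided).
t = (x̄ − μ₀)/(s/√n) = (77.33 − 74.14)/(11.07/√21) = 1.32
df = n − 1 = 20
Two-sided p-value ≈ 0.2016
Since p ≈ 0.2016 > α = 0.02, fail to reject H0; the evidence is not statistically significant.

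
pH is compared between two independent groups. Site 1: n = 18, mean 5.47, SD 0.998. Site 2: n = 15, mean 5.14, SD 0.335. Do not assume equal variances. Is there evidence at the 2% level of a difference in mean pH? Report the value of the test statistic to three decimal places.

Let group 1 = site 1, group 2 = site 2. H0: μ_1 = μ_2; H1: μ_1 ≠ μ_2 (Welch's two-sample t-test, two-sided).
t = (x̄_1 − x̄_2)/√(s_1²/n_1 + s_2²/n_2) = (5.47 − 5.14)/√(0.998²/18 + 0.335²/15) = 1.317
Welch–Satterthwaite df ≈ 21.43
Two-sided p-value ≈ 0.202
Since p ≈ 0.202 > α = 0.02, fail to reject H0; the evidence is not statistically significant.

1.317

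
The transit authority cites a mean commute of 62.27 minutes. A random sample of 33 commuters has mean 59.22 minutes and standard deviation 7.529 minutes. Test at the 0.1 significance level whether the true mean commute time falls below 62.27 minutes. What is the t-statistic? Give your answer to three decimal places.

-2.327

H0: μ = 62.27; H1: μ < 62.27 (one-sample t-test, left-tailed).
t = (x̄ − μ₀)/(s/√n) = (59.22 − 62.27)/(7.529/√33) = -2.327
df = n − 1 = 32
p-value = P(T ≤ -2.327) ≈ 0.0132
Since p ≈ 0.0132 < α = 0.1, reject H0; the evidence is statistically significant.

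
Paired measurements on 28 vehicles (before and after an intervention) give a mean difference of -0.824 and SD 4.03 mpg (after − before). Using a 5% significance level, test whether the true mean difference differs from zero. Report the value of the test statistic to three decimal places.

H0: μ_d = 0; H1: μ_d ≠ 0 (paired t-test on the differences, two-sided).
t = d̄/(s_d/√n) = -0.824/(4.03/√28) = -1.082
df = n − 1 = 27
Two-sided p-value ≈ 0.289
Since p ≈ 0.289 > α = 0.05, fail to reject H0; the data do not provide sufficient evidence against H0.

-1.082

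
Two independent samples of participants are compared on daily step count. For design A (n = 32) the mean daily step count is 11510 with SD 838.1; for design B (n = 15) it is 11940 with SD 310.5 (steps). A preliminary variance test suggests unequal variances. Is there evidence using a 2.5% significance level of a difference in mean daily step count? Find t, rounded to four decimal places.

-2.5526

Let group 1 = design A, group 2 = design B. H0: μ_1 = μ_2; H1: μ_1 ≠ μ_2 (Welch's two-sample t-test, two-sided).
t = (x̄_1 − x̄_2)/√(s_1²/n_1 + s_2²/n_2) = (11510 − 11940)/√(838.1²/32 + 310.5²/15) = -2.5526
Welch–Satterthwaite df ≈ 43.55
Two-sided p-value ≈ 0.014
Since p ≈ 0.014 < α = 0.025, reject H0; the evidence is statistically significant.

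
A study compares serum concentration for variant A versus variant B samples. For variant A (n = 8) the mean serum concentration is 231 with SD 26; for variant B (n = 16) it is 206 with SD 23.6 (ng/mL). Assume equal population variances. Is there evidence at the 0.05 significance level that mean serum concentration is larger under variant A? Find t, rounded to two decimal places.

Let group 1 = variant A, group 2 = variant B. H0: μ_1 = μ_2; H1: μ_1 > μ_2 (two-sample pooled-variance t-test, right-tailed).
s_p² = [(8−1)·26² + (16−1)·23.6²]/(8+16−2) = 594.836
t = (231 − 206)/√[594.836·(1/8 + 1/16)] = 2.37
df = n₁ + n₂ − 2 = 22
p-value = P(T ≥ 2.37) ≈ 0.0136
Since p ≈ 0.0136 < α = 0.05, reject H0; the evidence is statistically significant.

2.37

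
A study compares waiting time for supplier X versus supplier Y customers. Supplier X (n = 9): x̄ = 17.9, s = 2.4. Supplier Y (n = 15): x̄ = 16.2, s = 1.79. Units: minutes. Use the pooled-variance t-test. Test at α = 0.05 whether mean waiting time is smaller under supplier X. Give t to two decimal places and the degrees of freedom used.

Let group 1 = supplier X, group 2 = supplier Y. H0: μ_1 = μ_2; H1: μ_1 < μ_2 (two-sample pooled-variance t-test, left-tailed).
s_p² = [(9−1)·2.4² + (15−1)·1.79²]/(9+15−2) = 4.13352
t = (17.9 − 16.2)/√[4.13352·(1/9 + 1/15)] = 1.98
df = n₁ + n₂ − 2 = 22
p-value = P(T ≤ 1.98) ≈ 0.9700
Since p ≈ 0.9700 > α = 0.05, fail to reject H0; the evidence is not statistically significant.

t = 1.98, df = 22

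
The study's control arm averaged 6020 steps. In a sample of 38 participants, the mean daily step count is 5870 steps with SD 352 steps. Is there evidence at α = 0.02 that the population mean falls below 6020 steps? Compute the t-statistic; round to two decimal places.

-2.63

H0: μ = 6020; H1: μ < 6020 (one-sample t-test, left-tailed).
t = (x̄ − μ₀)/(s/√n) = (5870 − 6020)/(352/√38) = -2.63
df = n − 1 = 37
p-value = P(T ≤ -2.63) ≈ 0.006
Since p ≈ 0.006 < α = 0.02, reject H0; the evidence is statistically significant.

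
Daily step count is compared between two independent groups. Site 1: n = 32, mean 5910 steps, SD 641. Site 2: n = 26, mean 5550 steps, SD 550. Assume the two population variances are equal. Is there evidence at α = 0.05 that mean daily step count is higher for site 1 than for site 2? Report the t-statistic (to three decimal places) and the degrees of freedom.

Let group 1 = site 1, group 2 = site 2. H0: μ_1 = μ_2; H1: μ_1 > μ_2 (two-sample pooled-variance t-test, right-tailed).
s_p² = [(32−1)·641² + (26−1)·550²]/(32+26−2) = 362497
t = (5910 − 5550)/√[362497·(1/32 + 1/26)] = 2.265
df = n₁ + n₂ − 2 = 56
p-value = P(T ≥ 2.265) ≈ 0.0137
Since p ≈ 0.0137 < α = 0.05, reject H0; the evidence is statistically significant.

t = 2.265, df = 56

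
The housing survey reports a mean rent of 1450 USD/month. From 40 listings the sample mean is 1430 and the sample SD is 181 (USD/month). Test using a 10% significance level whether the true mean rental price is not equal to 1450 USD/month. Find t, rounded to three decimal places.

H0: μ = 1450; H1: μ ≠ 1450 (one-sample t-test, two-sided).
t = (x̄ − μ₀)/(s/√n) = (1430 − 1450)/(181/√40) = -0.699
df = n − 1 = 39
Two-sided p-value ≈ 0.4888
Since p ≈ 0.4888 > α = 0.1, fail to reject H0; the evidence is not statistically significant.

-0.699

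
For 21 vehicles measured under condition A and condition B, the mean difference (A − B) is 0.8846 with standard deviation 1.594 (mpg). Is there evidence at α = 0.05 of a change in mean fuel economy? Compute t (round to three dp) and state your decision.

H0: μ_d = 0; H1: μ_d ≠ 0 (paired t-test on the differences, two-sided).
t = d̄/(s_d/√n) = 0.8846/(1.594/√21) = 2.543
df = n − 1 = 20
Two-sided p-value ≈ 0.0194
Since p ≈ 0.0194 < α = 0.05, reject H0; the evidence is statistically significant.

t = 2.543; reject H0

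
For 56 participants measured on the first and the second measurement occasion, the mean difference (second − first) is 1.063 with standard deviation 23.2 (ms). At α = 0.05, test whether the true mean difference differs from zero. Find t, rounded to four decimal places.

H0: μ_d = 0; H1: μ_d ≠ 0 (paired t-test on the differences, two-sided).
t = d̄/(s_d/√n) = 1.063/(23.2/√56) = 0.3429
df = n − 1 = 55
Two-sided p-value ≈ 0.733
Since p ≈ 0.733 > α = 0.05, fail to reject H0; the data do not provide sufficient evidence against H0.

0.3429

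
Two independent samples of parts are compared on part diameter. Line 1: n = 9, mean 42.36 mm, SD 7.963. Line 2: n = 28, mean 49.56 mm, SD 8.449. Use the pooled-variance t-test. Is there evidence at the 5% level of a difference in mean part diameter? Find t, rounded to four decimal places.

Let group 1 = line 1, group 2 = line 2. H0: μ_1 = μ_2; H1: μ_1 ≠ μ_2 (two-sample pooled-variance t-test, two-sided).
s_p² = [(9−1)·7.963² + (28−1)·8.449²]/(9+28−2) = 69.5625
t = (42.36 − 49.56)/√[69.5625·(1/9 + 1/28)] = -2.2529
df = n₁ + n₂ − 2 = 35
Two-sided p-value ≈ 0.031
Since p ≈ 0.031 < α = 0.05, reject H0; the data support H1.

-2.2529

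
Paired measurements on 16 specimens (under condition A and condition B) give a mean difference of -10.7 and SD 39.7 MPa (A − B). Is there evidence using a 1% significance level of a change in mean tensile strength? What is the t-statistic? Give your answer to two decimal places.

-1.08

H0: μ_d = 0; H1: μ_d ≠ 0 (paired t-test on the differences, two-sided).
t = d̄/(s_d/√n) = -10.7/(39.7/√16) = -1.08
df = n − 1 = 15
Two-sided p-value ≈ 0.2980
Since p ≈ 0.2980 > α = 0.01, fail to reject H0; the evidence is not statistically significant.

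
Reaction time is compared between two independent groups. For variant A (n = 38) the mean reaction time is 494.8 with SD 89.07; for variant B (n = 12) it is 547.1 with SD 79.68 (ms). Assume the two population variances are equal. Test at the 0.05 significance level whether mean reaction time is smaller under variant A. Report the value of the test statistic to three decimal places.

-1.815

Let group 1 = variant A, group 2 = variant B. H0: μ_1 = μ_2; H1: μ_1 < μ_2 (two-sample pooled-variance t-test, left-tailed).
s_p² = [(38−1)·89.07² + (12−1)·79.68²]/(38+12−2) = 7570.34
t = (494.8 − 547.1)/√[7570.34·(1/38 + 1/12)] = -1.815
df = n₁ + n₂ − 2 = 48
p-value = P(T ≤ -1.815) ≈ 0.038
Since p ≈ 0.038 < α = 0.05, reject H0; the data support H1.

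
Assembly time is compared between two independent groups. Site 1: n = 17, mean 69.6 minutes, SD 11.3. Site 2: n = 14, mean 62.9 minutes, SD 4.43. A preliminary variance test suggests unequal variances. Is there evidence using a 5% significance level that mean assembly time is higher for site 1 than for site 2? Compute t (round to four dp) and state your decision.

Let group 1 = site 1, group 2 = site 2. H0: μ_1 = μ_2; H1: μ_1 > μ_2 (Welch's two-sample t-test, right-tailed).
t = (x̄_1 − x̄_2)/√(s_1²/n_1 + s_2²/n_2) = (69.6 − 62.9)/√(11.3²/17 + 4.43²/14) = 2.2442
Welch–Satterthwaite df ≈ 21.60
p-value = P(T ≥ 2.2442) ≈ 0.018
Since p ≈ 0.018 < α = 0.05, reject H0; the data support H1.

t = 2.2442; reject H0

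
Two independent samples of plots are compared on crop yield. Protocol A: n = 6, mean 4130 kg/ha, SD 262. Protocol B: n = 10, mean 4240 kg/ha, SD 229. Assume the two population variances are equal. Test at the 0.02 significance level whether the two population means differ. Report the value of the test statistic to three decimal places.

Let group 1 = protocol A, group 2 = protocol B. H0: μ_1 = μ_2; H1: μ_1 ≠ μ_2 (two-sample pooled-variance t-test, two-sided).
s_p² = [(6−1)·262² + (10−1)·229²]/(6+10−2) = 58227.8
t = (4130 − 4240)/√[58227.8·(1/6 + 1/10)] = -0.883
df = n₁ + n₂ − 2 = 14
Two-sided p-value ≈ 0.392
Since p ≈ 0.392 > α = 0.02, fail to reject H0; the data do not provide sufficient evidence against H0.

-0.883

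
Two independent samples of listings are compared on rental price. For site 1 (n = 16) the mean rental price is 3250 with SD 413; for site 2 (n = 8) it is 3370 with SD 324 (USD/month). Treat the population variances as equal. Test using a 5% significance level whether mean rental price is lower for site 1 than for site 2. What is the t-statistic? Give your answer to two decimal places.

-0.72

Let group 1 = site 1, group 2 = site 2. H0: μ_1 = μ_2; H1: μ_1 < μ_2 (two-sample pooled-variance t-test, left-tailed).
s_p² = [(16−1)·413² + (8−1)·324²]/(16+8−2) = 149698
t = (3250 − 3370)/√[149698·(1/16 + 1/8)] = -0.72
df = n₁ + n₂ − 2 = 22
p-value = P(T ≤ -0.72) ≈ 0.241
Since p ≈ 0.241 > α = 0.05, fail to reject H0; the evidence is not statistically significant.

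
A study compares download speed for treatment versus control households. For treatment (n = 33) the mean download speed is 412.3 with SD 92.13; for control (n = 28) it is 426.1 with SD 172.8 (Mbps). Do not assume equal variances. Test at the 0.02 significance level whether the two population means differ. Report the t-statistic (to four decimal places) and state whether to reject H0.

t = -0.3793; fail to reject H0

Let group 1 = treatment, group 2 = control. H0: μ_1 = μ_2; H1: μ_1 ≠ μ_2 (Welch's two-sample t-test, two-sided).
t = (x̄_1 − x̄_2)/√(s_1²/n_1 + s_2²/n_2) = (412.3 − 426.1)/√(92.13²/33 + 172.8²/28) = -0.3793
Welch–Satterthwaite df ≈ 39.65
Two-sided p-value ≈ 0.7065
Since p ≈ 0.7065 > α = 0.02, fail to reject H0; the evidence is not statistically significant.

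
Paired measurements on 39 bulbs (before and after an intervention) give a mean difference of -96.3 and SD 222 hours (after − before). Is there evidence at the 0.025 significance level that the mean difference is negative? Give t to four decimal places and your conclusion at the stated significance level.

H0: μ_d = 0; H1: μ_d < 0 (paired t-test on the differences, left-tailed).
t = d̄/(s_d/√n) = -96.3/(222/√39) = -2.7090
df = n − 1 = 38
p-value = P(T ≤ -2.7090) ≈ 0.005
Since p ≈ 0.005 < α = 0.025, reject H0; the data support H1.

t = -2.7090; reject H0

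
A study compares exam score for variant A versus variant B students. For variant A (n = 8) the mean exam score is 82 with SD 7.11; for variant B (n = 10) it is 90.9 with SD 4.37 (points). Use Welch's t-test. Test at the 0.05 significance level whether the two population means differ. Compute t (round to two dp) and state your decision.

Let group 1 = variant A, group 2 = variant B. H0: μ_1 = μ_2; H1: μ_1 ≠ μ_2 (Welch's two-sample t-test, two-sided).
t = (x̄_1 − x̄_2)/√(s_1²/n_1 + s_2²/n_2) = (82 − 90.9)/√(7.11²/8 + 4.37²/10) = -3.10
Welch–Satterthwaite df ≈ 11.08
Two-sided p-value ≈ 0.0100
Since p ≈ 0.0100 < α = 0.05, reject H0; the evidence is statistically significant.

t = -3.10; reject H0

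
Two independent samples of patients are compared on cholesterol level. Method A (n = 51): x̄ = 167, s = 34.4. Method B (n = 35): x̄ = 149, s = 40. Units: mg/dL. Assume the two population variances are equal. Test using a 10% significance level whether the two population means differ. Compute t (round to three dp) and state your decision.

Let group 1 = method A, group 2 = method B. H0: μ_1 = μ_2; H1: μ_1 ≠ μ_2 (two-sample pooled-variance t-test, two-sided).
s_p² = [(51−1)·34.4² + (35−1)·40²]/(51+35−2) = 1352
t = (167 − 149)/√[1352·(1/51 + 1/35)] = 2.230
df = n₁ + n₂ − 2 = 84
Two-sided p-value ≈ 0.0284
Since p ≈ 0.0284 < α = 0.1, reject H0; the evidence is statistically significant.

t = 2.230; reject H0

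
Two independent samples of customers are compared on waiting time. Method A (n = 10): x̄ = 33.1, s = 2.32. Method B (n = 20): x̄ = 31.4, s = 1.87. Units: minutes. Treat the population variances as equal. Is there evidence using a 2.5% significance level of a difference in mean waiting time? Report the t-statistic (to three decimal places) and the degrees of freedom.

Let group 1 = method A, group 2 = method B. H0: μ_1 = μ_2; H1: μ_1 ≠ μ_2 (two-sample pooled-variance t-test, two-sided).
s_p² = [(10−1)·2.32² + (20−1)·1.87²]/(10+20−2) = 4.10295
t = (33.1 − 31.4)/√[4.10295·(1/10 + 1/20)] = 2.167
df = n₁ + n₂ − 2 = 28
Two-sided p-value ≈ 0.039
Since p ≈ 0.039 > α = 0.025, fail to reject H0; the evidence is not statistically significant.

t = 2.167, df = 28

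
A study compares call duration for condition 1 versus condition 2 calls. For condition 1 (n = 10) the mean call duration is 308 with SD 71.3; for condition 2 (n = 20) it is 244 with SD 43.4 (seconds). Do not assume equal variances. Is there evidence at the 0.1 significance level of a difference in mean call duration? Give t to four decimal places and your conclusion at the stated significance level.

Let group 1 = condition 1, group 2 = condition 2. H0: μ_1 = μ_2; H1: μ_1 ≠ μ_2 (Welch's two-sample t-test, two-sided).
t = (x̄_1 − x̄_2)/√(s_1²/n_1 + s_2²/n_2) = (308 − 244)/√(71.3²/10 + 43.4²/20) = 2.6073
Welch–Satterthwaite df ≈ 12.44
Two-sided p-value ≈ 0.0224
Since p ≈ 0.0224 < α = 0.1, reject H0; the evidence is statistically significant.

t = 2.6073; reject H0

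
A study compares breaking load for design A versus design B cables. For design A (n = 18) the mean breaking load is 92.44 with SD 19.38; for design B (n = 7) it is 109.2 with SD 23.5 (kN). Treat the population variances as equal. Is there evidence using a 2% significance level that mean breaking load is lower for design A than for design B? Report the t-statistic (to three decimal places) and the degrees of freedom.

Let group 1 = design A, group 2 = design B. H0: μ_1 = μ_2; H1: μ_1 < μ_2 (two-sample pooled-variance t-test, left-tailed).
s_p² = [(18−1)·19.38² + (7−1)·23.5²]/(18+7−2) = 421.671
t = (92.44 − 109.2)/√[421.671·(1/18 + 1/7)] = -1.832
df = n₁ + n₂ − 2 = 23
p-value = P(T ≤ -1.832) ≈ 0.040
Since p ≈ 0.040 > α = 0.02, fail to reject H0; the evidence is not statistically significant.

t = -1.832, df = 23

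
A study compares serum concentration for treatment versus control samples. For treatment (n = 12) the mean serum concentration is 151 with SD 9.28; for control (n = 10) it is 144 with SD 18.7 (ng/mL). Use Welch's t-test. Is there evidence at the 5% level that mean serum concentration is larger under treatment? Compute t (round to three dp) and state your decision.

t = 1.078; fail to reject H0

Let group 1 = treatment, group 2 = control. H0: μ_1 = μ_2; H1: μ_1 > μ_2 (Welch's two-sample t-test, right-tailed).
t = (x̄_1 − x̄_2)/√(s_1²/n_1 + s_2²/n_2) = (151 − 144)/√(9.28²/12 + 18.7²/10) = 1.078
Welch–Satterthwaite df ≈ 12.64
p-value = P(T ≥ 1.078) ≈ 0.151
Since p ≈ 0.151 > α = 0.05, fail to reject H0; the data do not provide sufficient evidence against H0.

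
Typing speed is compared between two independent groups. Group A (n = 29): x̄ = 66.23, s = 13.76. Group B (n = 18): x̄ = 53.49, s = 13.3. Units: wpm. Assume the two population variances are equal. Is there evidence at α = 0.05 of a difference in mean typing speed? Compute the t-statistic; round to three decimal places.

3.125

Let group 1 = group A, group 2 = group B. H0: μ_1 = μ_2; H1: μ_1 ≠ μ_2 (two-sample pooled-variance t-test, two-sided).
s_p² = [(29−1)·13.76² + (18−1)·13.3²]/(29+18−2) = 184.635
t = (66.23 − 53.49)/√[184.635·(1/29 + 1/18)] = 3.125
df = n₁ + n₂ − 2 = 45
Two-sided p-value ≈ 0.003
Since p ≈ 0.003 < α = 0.05, reject H0; the data support H1.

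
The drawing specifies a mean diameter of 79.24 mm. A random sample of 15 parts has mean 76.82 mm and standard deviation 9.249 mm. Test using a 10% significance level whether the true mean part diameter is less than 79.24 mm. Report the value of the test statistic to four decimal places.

-1.0134

H0: μ = 79.24; H1: μ < 79.24 (one-sample t-test, left-tailed).
t = (x̄ − μ₀)/(s/√n) = (76.82 − 79.24)/(9.249/√15) = -1.0134
df = n − 1 = 14
p-value = P(T ≤ -1.0134) ≈ 0.1640
Since p ≈ 0.1640 > α = 0.1, fail to reject H0; the data do not provide sufficient evidence against H0.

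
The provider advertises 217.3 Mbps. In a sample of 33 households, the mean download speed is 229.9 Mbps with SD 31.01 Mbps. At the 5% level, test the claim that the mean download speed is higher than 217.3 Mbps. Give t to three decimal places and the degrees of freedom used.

t = 2.334, df = 32

H0: μ = 217.3; H1: μ > 217.3 (one-sample t-test, right-tailed).
t = (x̄ − μ₀)/(s/√n) = (229.9 − 217.3)/(31.01/√33) = 2.334
df = n − 1 = 32
p-value = P(T ≥ 2.334) ≈ 0.013
Since p ≈ 0.013 < α = 0.05, reject H0; the evidence is statistically significant.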